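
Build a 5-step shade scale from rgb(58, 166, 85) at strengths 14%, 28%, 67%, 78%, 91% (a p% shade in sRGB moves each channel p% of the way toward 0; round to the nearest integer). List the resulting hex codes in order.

14%: (58 − 8.12 = 49.88→50, 166 − 23.24 = 142.76→143, 85 − 11.9 = 73.1→73) → #328F49
28%: (58 − 16.24 = 41.76→42, 166 − 46.48 = 119.52→120, 85 − 23.8 = 61.2→61) → #2A783D
67%: (58 − 38.86 = 19.14→19, 166 − 111.22 = 54.78→55, 85 − 56.95 = 28.05→28) → #13371C
78%: (58 − 45.24 = 12.76→13, 166 − 129.48 = 36.52→37, 85 − 66.3 = 18.7→19) → #0D2513
91%: (58 − 52.78 = 5.22→5, 166 − 151.06 = 14.94→15, 85 − 77.35 = 7.65→8) → #050F08

#328F49, #2A783D, #13371C, #0D2513, #050F08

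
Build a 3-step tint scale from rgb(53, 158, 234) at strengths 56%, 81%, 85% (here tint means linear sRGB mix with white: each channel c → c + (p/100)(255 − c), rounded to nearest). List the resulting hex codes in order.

#A6D4F6, #D9EDFB, #E1F0FC

56%: (53 + 113.12 = 166.12→166, 158 + 54.32 = 212.32→212, 234 + 11.76 = 245.76→246) → #A6D4F6
81%: (53 + 163.62 = 216.62→217, 158 + 78.57 = 236.57→237, 234 + 17.01 = 251.01→251) → #D9EDFB
85%: (53 + 171.7 = 224.7→225, 158 + 82.45 = 240.45→240, 234 + 17.85 = 251.85→252) → #E1F0FC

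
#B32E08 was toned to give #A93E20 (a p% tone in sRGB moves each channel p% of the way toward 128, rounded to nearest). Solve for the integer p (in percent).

20%

#B32E08 is rgb(179, 46, 8); #A93E20 is rgb(169, 62, 32).
On the B channel (widest range): 32 ≈ 8 + (p/100)(128 − 8), so p ≈ 100×(32 − 8)/(128 − 8) = 2400/120 = 20.00.
p = 20 reproduces all three channels after rounding.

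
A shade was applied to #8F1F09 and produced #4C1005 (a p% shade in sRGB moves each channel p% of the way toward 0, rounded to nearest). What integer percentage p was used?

47%

#8F1F09 is rgb(143, 31, 9); #4C1005 is rgb(76, 16, 5).
On the R channel (widest range): 76 ≈ 143 + (p/100)(0 − 143), so p ≈ 100×(76 − 143)/(0 − 143) = -6700/-143 = 46.85.
p = 47 reproduces all three channels after rounding.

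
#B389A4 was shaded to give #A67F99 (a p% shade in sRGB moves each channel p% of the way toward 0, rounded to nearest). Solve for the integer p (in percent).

#B389A4 is rgb(179, 137, 164); #A67F99 is rgb(166, 127, 153).
On the R channel (widest range): 166 ≈ 179 + (p/100)(0 − 179), so p ≈ 100×(166 − 179)/(0 − 179) = -1300/-179 = 7.26.
p = 7 reproduces all three channels after rounding.

7%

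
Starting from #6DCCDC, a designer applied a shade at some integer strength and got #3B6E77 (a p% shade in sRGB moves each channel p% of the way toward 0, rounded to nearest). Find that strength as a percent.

46%

#6DCCDC is rgb(109, 204, 220); #3B6E77 is rgb(59, 110, 119).
On the B channel (widest range): 119 ≈ 220 + (p/100)(0 − 220), so p ≈ 100×(119 − 220)/(0 − 220) = -10100/-220 = 45.91.
p = 46 reproduces all three channels after rounding.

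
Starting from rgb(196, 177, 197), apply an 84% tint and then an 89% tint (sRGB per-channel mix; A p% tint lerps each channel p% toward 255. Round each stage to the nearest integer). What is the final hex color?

#FEFEFE

Per channel, c → c + 0.84(255 − c):
  R: 196 + 0.84×(255−196) = 196 + 49.56 = 245.56 → 246
  G: 177 + 65.52 = 242.52 → 243
  B: 197 + 0.84×(255−197) = 197 + 48.72 = 245.72 → 246
After the tint: rgb(246, 243, 246) = #F6F3F6.
An 89% tint moves each channel 89% toward 255:
  R: 246 + 0.89×(255−246) = 246 + 8.01 = 254.01 → 254
  G: 243 + 0.89×(255−243) = 243 + 10.68 = 253.68 → 254
  B: 246 + 8.01 = 254.01 → 254
rgb(254, 254, 254) = #FEFEFE.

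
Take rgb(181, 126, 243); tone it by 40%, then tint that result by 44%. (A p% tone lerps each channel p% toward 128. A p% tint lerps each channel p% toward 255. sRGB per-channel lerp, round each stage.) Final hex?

Lerp each channel 40% toward 128:
  R: 181 + 0.4×(128−181) = 181 − 21.2 = 159.8 → 160
  G: 126 + 0.4×(128−126) = 126 + 0.8 = 126.8 → 127
  B: 243 + 0.4×(128−243) = 243 − 46 = 197 → 197
After the tone: rgb(160, 127, 197) = #a07fc5.
Lerp each channel 44% toward 255:
  R: 160 + 0.44×(255−160) = 160 + 41.8 = 201.8 → 202
  G: 127 + 0.44×(255−127) = 127 + 56.32 = 183.32 → 183
  B: 197 + 25.52 = 222.52 → 223
rgb(202, 183, 223) = #cab7df.

#cab7df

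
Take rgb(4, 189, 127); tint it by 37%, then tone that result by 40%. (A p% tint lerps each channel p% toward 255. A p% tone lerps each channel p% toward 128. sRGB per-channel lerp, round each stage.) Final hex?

A 37% tint moves each channel 37% toward 255:
  R: 4 + 92.87 = 96.87 → 97
  G: 189 + 0.37×(255−189) = 189 + 24.42 = 213.42 → 213
  B: 127 + 47.36 = 174.36 → 174
After the tint: rgb(97, 213, 174) = #61D5AE.
A 40% tone moves each channel 40% toward 128:
  R: 97 + 0.4×(128−97) = 97 + 12.4 = 109.4 → 109
  G: 213 + 0.4×(128−213) = 213 − 34 = 179 → 179
  B: 174 − 18.4 = 155.6 → 156
rgb(109, 179, 156) = #6DB39C.

#6DB39C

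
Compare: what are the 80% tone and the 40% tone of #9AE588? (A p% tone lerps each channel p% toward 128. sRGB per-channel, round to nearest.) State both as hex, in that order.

#9AE588 is rgb(154, 229, 136).
80% tone:
  R: 154 + 0.8×(128−154) = 154 − 20.8 = 133.2 → 133
  G: 229 + 0.8×(128−229) = 229 − 80.8 = 148.2 → 148
  B: 136 + 0.8×(128−136) = 136 − 6.4 = 129.6 → 130
  → #859482
40% tone:
  R: 154 + 0.4×(128−154) = 154 − 10.4 = 143.6 → 144
  G: 229 − 40.4 = 188.6 → 189
  B: 136 − 3.2 = 132.8 → 133
  → #90BD85

#859482, #90BD85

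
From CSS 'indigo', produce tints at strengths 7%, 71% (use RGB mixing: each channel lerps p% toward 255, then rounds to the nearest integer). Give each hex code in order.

CSS indigo is rgb(75, 0, 130).
7%: (75 + 12.6 = 87.6→88, 0 + 17.85 = 17.85→18, 130 + 8.75 = 138.75→139) → #58128B
71%: (75 + 127.8 = 202.8→203, 0 + 181.05 = 181.05→181, 130 + 88.75 = 218.75→219) → #CBB5DB

#58128B, #CBB5DB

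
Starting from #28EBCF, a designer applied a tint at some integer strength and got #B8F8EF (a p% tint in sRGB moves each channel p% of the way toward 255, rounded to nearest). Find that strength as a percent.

67%

#28EBCF is rgb(40, 235, 207); #B8F8EF is rgb(184, 248, 239).
On the R channel (widest range): 184 ≈ 40 + (p/100)(255 − 40), so p ≈ 100×(184 − 40)/(255 − 40) = 14400/215 = 66.98.
p = 67 reproduces all three channels after rounding.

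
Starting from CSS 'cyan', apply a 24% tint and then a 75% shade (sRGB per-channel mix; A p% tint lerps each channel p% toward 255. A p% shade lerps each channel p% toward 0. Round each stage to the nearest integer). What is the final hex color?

CSS cyan is rgb(0, 255, 255).
A 24% tint moves each channel 24% toward 255:
  R: 0 + 0.24×(255−0) = 0 + 61.2 = 61.2 → 61
  G: 255 + 0 = 255 → 255
  B: 255 + 0 = 255 → 255
After the tint: rgb(61, 255, 255) = #3DFFFF.
A 75% shade moves each channel 75% toward 0:
  R: 61 − 45.75 = 15.25 → 15
  G: 255 − 191.25 = 63.75 → 64
  B: 255 − 191.25 = 63.75 → 64
rgb(15, 64, 64) = #0F4040.

#0F4040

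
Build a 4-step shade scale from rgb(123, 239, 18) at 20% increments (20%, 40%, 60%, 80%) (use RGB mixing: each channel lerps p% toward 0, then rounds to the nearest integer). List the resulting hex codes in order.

#62bf0e, #4a8f0b, #316007, #193004

20%: (123 − 24.6 = 98.4→98, 239 − 47.8 = 191.2→191, 18 − 3.6 = 14.4→14) → #62bf0e
40%: (123 − 49.2 = 73.8→74, 239 − 95.6 = 143.4→143, 18 − 7.2 = 10.8→11) → #4a8f0b
60%: (123 − 73.8 = 49.2→49, 239 − 143.4 = 95.6→96, 18 − 10.8 = 7.2→7) → #316007
80%: (123 − 98.4 = 24.6→25, 239 − 191.2 = 47.8→48, 18 − 14.4 = 3.6→4) → #193004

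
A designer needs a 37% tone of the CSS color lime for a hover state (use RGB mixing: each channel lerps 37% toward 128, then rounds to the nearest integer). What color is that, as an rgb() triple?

CSS lime is rgb(0, 255, 0).
Lerp each channel 37% toward 128:
  R: 0 + 47.36 = 47.36 → 47
  G: 255 − 46.99 = 208.01 → 208
  B: 0 + 47.36 = 47.36 → 47

rgb(47, 208, 47)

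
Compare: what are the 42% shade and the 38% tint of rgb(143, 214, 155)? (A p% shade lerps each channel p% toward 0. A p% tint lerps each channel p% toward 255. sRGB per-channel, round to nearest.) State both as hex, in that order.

42% shade:
  R: 143 + 0.42×(0−143) = 143 − 60.06 = 82.94 → 83
  G: 214 + 0.42×(0−214) = 214 − 89.88 = 124.12 → 124
  B: 155 + 0.42×(0−155) = 155 − 65.1 = 89.9 → 90
  → #537C5A
38% tint:
  R: 143 + 42.56 = 185.56 → 186
  G: 214 + 15.58 = 229.58 → 230
  B: 155 + 38 = 193 → 193
  → #BAE6C1

#537C5A, #BAE6C1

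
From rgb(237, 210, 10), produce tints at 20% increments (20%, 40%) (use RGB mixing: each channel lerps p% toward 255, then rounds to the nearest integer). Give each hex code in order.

20%: (237 + 3.6 = 240.6→241, 210 + 9 = 219→219, 10 + 49 = 59→59) → #f1db3b
40%: (237 + 7.2 = 244.2→244, 210 + 18 = 228→228, 10 + 98 = 108→108) → #f4e46c

#f1db3b, #f4e46c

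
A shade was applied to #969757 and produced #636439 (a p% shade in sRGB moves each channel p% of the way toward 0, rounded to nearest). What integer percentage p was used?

#969757 is rgb(150, 151, 87); #636439 is rgb(99, 100, 57).
On the G channel (widest range): 100 ≈ 151 + (p/100)(0 − 151), so p ≈ 100×(100 − 151)/(0 − 151) = -5100/-151 = 33.77.
p = 34 reproduces all three channels after rounding.

34%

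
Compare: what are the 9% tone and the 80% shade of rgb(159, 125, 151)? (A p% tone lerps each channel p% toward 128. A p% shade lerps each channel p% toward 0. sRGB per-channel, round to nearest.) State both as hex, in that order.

#9c7d95, #20191e

9% tone:
  R: 159 − 2.79 = 156.21 → 156
  G: 125 + 0.09×(128−125) = 125 + 0.27 = 125.27 → 125
  B: 151 + 0.09×(128−151) = 151 − 2.07 = 148.93 → 149
  → #9c7d95
80% shade:
  R: 159 − 127.2 = 31.8 → 32
  G: 125 − 100 = 25 → 25
  B: 151 − 120.8 = 30.2 → 30
  → #20191e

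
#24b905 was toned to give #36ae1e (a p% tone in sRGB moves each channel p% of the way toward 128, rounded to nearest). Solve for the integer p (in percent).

#24b905 is rgb(36, 185, 5); #36ae1e is rgb(54, 174, 30).
On the B channel (widest range): 30 ≈ 5 + (p/100)(128 − 5), so p ≈ 100×(30 − 5)/(128 − 5) = 2500/123 = 20.33.
p = 20 reproduces all three channels after rounding.

20%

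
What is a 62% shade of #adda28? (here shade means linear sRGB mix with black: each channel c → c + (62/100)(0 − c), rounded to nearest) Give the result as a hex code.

#42530f

#adda28 is rgb(173, 218, 40).
A 62% shade moves each channel 62% toward 0:
  R: 173 − 107.26 = 65.74 → 66
  G: 218 + 0.62×(0−218) = 218 − 135.16 = 82.84 → 83
  B: 40 + 0.62×(0−40) = 40 − 24.8 = 15.2 → 15
rgb(66, 83, 15) = #42530f.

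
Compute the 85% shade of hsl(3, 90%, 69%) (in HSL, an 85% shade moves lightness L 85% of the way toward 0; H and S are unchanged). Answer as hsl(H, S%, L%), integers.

hsl(3, 90%, 10%)

L moves 85% from 69 toward 0: 69 − 58.65 = 10.35 → 10.
H and S are unchanged.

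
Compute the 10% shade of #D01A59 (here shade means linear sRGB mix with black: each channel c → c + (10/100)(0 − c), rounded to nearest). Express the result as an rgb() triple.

#D01A59 is rgb(208, 26, 89).
Lerp each channel 10% toward 0:
  R: 208 − 20.8 = 187.2 → 187
  G: 26 + 0.1×(0−26) = 26 − 2.6 = 23.4 → 23
  B: 89 + 0.1×(0−89) = 89 − 8.9 = 80.1 → 80

rgb(187, 23, 80)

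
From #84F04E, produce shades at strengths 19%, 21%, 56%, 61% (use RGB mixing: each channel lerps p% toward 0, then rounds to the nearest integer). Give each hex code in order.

#84F04E is rgb(132, 240, 78).
19%: (132 − 25.08 = 106.92→107, 240 − 45.6 = 194.4→194, 78 − 14.82 = 63.18→63) → #6BC23F
21%: (132 − 27.72 = 104.28→104, 240 − 50.4 = 189.6→190, 78 − 16.38 = 61.62→62) → #68BE3E
56%: (132 − 73.92 = 58.08→58, 240 − 134.4 = 105.6→106, 78 − 43.68 = 34.32→34) → #3A6A22
61%: (132 − 80.52 = 51.48→51, 240 − 146.4 = 93.6→94, 78 − 47.58 = 30.42→30) → #335E1E

#6BC23F, #68BE3E, #3A6A22, #335E1E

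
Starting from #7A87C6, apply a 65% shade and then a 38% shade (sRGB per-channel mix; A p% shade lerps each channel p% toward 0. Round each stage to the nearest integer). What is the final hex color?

#1B1D2B

#7A87C6 is rgb(122, 135, 198).
A 65% shade moves each channel 65% toward 0:
  R: 122 + 0.65×(0−122) = 122 − 79.3 = 42.7 → 43
  G: 135 − 87.75 = 47.25 → 47
  B: 198 − 128.7 = 69.3 → 69
After the shade: rgb(43, 47, 69) = #2B2F45.
Per channel, c → c + 0.38(0 − c):
  R: 43 − 16.34 = 26.66 → 27
  G: 47 − 17.86 = 29.14 → 29
  B: 69 + 0.38×(0−69) = 69 − 26.22 = 42.78 → 43
rgb(27, 29, 43) = #1B1D2B.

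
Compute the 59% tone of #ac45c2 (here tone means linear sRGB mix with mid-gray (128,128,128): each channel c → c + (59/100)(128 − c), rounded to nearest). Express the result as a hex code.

#92689b

#ac45c2 is rgb(172, 69, 194).
Lerp each channel 59% toward 128:
  R: 172 + 0.59×(128−172) = 172 − 25.96 = 146.04 → 146
  G: 69 + 0.59×(128−69) = 69 + 34.81 = 103.81 → 104
  B: 194 + 0.59×(128−194) = 194 − 38.94 = 155.06 → 155
rgb(146, 104, 155) = #92689b.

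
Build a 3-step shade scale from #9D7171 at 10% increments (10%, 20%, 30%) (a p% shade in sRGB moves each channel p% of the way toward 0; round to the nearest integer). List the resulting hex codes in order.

#9D7171 is rgb(157, 113, 113).
10%: (157 − 15.7 = 141.3→141, 113 − 11.3 = 101.7→102, 113 − 11.3 = 101.7→102) → #8D6666
20%: (157 − 31.4 = 125.6→126, 113 − 22.6 = 90.4→90, 113 − 22.6 = 90.4→90) → #7E5A5A
30%: (157 − 47.1 = 109.9→110, 113 − 33.9 = 79.1→79, 113 − 33.9 = 79.1→79) → #6E4F4F

#8D6666, #7E5A5A, #6E4F4F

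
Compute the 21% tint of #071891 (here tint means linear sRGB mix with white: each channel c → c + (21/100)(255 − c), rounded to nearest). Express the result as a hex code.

#071891 is rgb(7, 24, 145).
A 21% tint moves each channel 21% toward 255:
  R: 7 + 0.21×(255−7) = 7 + 52.08 = 59.08 → 59
  G: 24 + 0.21×(255−24) = 24 + 48.51 = 72.51 → 73
  B: 145 + 0.21×(255−145) = 145 + 23.1 = 168.1 → 168
rgb(59, 73, 168) = #3b49a8.

#3b49a8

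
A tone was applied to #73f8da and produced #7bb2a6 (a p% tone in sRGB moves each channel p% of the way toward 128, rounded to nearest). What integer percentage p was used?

58%

#73f8da is rgb(115, 248, 218); #7bb2a6 is rgb(123, 178, 166).
On the G channel (widest range): 178 ≈ 248 + (p/100)(128 − 248), so p ≈ 100×(178 − 248)/(128 − 248) = -7000/-120 = 58.33.
p = 58 reproduces all three channels after rounding.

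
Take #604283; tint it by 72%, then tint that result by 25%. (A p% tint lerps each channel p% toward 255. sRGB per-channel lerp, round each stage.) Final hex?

#604283 is rgb(96, 66, 131).
Lerp each channel 72% toward 255:
  R: 96 + 114.48 = 210.48 → 210
  G: 66 + 0.72×(255−66) = 66 + 136.08 = 202.08 → 202
  B: 131 + 0.72×(255−131) = 131 + 89.28 = 220.28 → 220
After the tint: rgb(210, 202, 220) = #D2CADC.
Per channel, c → c + 0.25(255 − c):
  R: 210 + 11.25 = 221.25 → 221
  G: 202 + 13.25 = 215.25 → 215
  B: 220 + 0.25×(255−220) = 220 + 8.75 = 228.75 → 229
rgb(221, 215, 229) = #DDD7E5.

#DDD7E5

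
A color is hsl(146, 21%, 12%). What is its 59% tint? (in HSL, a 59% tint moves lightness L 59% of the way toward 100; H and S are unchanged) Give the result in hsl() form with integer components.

hsl(146, 21%, 64%)

L moves 59% from 12 toward 100: 12 + 51.92 = 63.92 → 64.
H and S are unchanged.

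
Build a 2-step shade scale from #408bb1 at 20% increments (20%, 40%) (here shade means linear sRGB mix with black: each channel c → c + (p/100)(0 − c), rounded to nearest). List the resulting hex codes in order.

#408bb1 is rgb(64, 139, 177).
20%: (64 − 12.8 = 51.2→51, 139 − 27.8 = 111.2→111, 177 − 35.4 = 141.6→142) → #336f8e
40%: (64 − 25.6 = 38.4→38, 139 − 55.6 = 83.4→83, 177 − 70.8 = 106.2→106) → #26536a

#336f8e, #26536a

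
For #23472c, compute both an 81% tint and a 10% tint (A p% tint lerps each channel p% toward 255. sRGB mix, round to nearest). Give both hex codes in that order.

#d5dcd7, #395941

#23472c is rgb(35, 71, 44).
81% tint:
  R: 35 + 0.81×(255−35) = 35 + 178.2 = 213.2 → 213
  G: 71 + 0.81×(255−71) = 71 + 149.04 = 220.04 → 220
  B: 44 + 0.81×(255−44) = 44 + 170.91 = 214.91 → 215
  → #d5dcd7
10% tint:
  R: 35 + 22 = 57 → 57
  G: 71 + 0.1×(255−71) = 71 + 18.4 = 89.4 → 89
  B: 44 + 21.1 = 65.1 → 65
  → #395941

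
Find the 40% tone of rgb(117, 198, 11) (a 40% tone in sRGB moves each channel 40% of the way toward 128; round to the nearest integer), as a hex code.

#79aa3a

Per channel, c → c + 0.4(128 − c):
  R: 117 + 0.4×(128−117) = 117 + 4.4 = 121.4 → 121
  G: 198 − 28 = 170 → 170
  B: 11 + 0.4×(128−11) = 11 + 46.8 = 57.8 → 58
rgb(121, 170, 58) = #79aa3a.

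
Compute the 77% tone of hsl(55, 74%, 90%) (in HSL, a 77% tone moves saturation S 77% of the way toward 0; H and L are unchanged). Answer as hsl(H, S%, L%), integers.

S moves 77% from 74 toward 0: 74 − 56.98 = 17.02 → 17.
H and L are unchanged.

hsl(55, 17%, 90%)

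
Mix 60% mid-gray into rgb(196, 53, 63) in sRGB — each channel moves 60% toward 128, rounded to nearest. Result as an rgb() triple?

rgb(155, 98, 102)

Lerp each channel 60% toward 128:
  R: 196 + 0.6×(128−196) = 196 − 40.8 = 155.2 → 155
  G: 53 + 45 = 98 → 98
  B: 63 + 0.6×(128−63) = 63 + 39 = 102 → 102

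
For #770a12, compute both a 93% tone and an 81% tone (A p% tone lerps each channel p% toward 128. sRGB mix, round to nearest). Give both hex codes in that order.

#770a12 is rgb(119, 10, 18).
93% tone:
  R: 119 + 8.37 = 127.37 → 127
  G: 10 + 109.74 = 119.74 → 120
  B: 18 + 0.93×(128−18) = 18 + 102.3 = 120.3 → 120
  → #7f7878
81% tone:
  R: 119 + 7.29 = 126.29 → 126
  G: 10 + 0.81×(128−10) = 10 + 95.58 = 105.58 → 106
  B: 18 + 0.81×(128−18) = 18 + 89.1 = 107.1 → 107
  → #7e6a6b

#7f7878, #7e6a6b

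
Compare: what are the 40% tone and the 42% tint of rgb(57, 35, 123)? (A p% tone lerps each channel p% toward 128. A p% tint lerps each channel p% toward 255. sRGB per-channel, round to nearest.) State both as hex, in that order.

40% tone:
  R: 57 + 28.4 = 85.4 → 85
  G: 35 + 37.2 = 72.2 → 72
  B: 123 + 2 = 125 → 125
  → #55487D
42% tint:
  R: 57 + 83.16 = 140.16 → 140
  G: 35 + 0.42×(255−35) = 35 + 92.4 = 127.4 → 127
  B: 123 + 0.42×(255−123) = 123 + 55.44 = 178.44 → 178
  → #8C7FB2

#55487D, #8C7FB2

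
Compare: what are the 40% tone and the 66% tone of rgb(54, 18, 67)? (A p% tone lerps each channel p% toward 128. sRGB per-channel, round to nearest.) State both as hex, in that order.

40% tone:
  R: 54 + 0.4×(128−54) = 54 + 29.6 = 83.6 → 84
  G: 18 + 0.4×(128−18) = 18 + 44 = 62 → 62
  B: 67 + 24.4 = 91.4 → 91
  → #543e5b
66% tone:
  R: 54 + 0.66×(128−54) = 54 + 48.84 = 102.84 → 103
  G: 18 + 72.6 = 90.6 → 91
  B: 67 + 0.66×(128−67) = 67 + 40.26 = 107.26 → 107
  → #675b6b

#543e5b, #675b6b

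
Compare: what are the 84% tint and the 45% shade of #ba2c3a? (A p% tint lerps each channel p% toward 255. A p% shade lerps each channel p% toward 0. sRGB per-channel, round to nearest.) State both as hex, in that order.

#f4dddf, #661820

#ba2c3a is rgb(186, 44, 58).
84% tint:
  R: 186 + 57.96 = 243.96 → 244
  G: 44 + 0.84×(255−44) = 44 + 177.24 = 221.24 → 221
  B: 58 + 165.48 = 223.48 → 223
  → #f4dddf
45% shade:
  R: 186 − 83.7 = 102.3 → 102
  G: 44 + 0.45×(0−44) = 44 − 19.8 = 24.2 → 24
  B: 58 − 26.1 = 31.9 → 32
  → #661820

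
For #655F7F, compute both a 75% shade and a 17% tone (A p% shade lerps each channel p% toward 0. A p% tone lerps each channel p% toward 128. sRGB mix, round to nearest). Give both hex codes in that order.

#655F7F is rgb(101, 95, 127).
75% shade:
  R: 101 − 75.75 = 25.25 → 25
  G: 95 + 0.75×(0−95) = 95 − 71.25 = 23.75 → 24
  B: 127 − 95.25 = 31.75 → 32
  → #191820
17% tone:
  R: 101 + 0.17×(128−101) = 101 + 4.59 = 105.59 → 106
  G: 95 + 5.61 = 100.61 → 101
  B: 127 + 0.17×(128−127) = 127 + 0.17 = 127.17 → 127
  → #6A657F

#191820, #6A657F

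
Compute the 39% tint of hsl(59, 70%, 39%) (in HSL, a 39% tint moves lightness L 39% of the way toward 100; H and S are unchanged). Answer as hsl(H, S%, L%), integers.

L moves 39% from 39 toward 100: 39 + 23.79 = 62.79 → 63.
H and S are unchanged.

hsl(59, 70%, 63%)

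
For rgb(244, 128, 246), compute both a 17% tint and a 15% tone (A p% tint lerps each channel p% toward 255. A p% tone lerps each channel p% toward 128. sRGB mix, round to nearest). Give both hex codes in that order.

#F696F8, #E380E4

17% tint:
  R: 244 + 1.87 = 245.87 → 246
  G: 128 + 21.59 = 149.59 → 150
  B: 246 + 0.17×(255−246) = 246 + 1.53 = 247.53 → 248
  → #F696F8
15% tone:
  R: 244 + 0.15×(128−244) = 244 − 17.4 = 226.6 → 227
  G: 128 + 0.15×(128−128) = 128 + 0 = 128 → 128
  B: 246 − 17.7 = 228.3 → 228
  → #E380E4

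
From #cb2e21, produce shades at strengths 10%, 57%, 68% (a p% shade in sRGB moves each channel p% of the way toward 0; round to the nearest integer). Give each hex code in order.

#b7291e, #57140e, #410f0b

#cb2e21 is rgb(203, 46, 33).
10%: (203 − 20.3 = 182.7→183, 46 − 4.6 = 41.4→41, 33 − 3.3 = 29.7→30) → #b7291e
57%: (203 − 115.71 = 87.29→87, 46 − 26.22 = 19.78→20, 33 − 18.81 = 14.19→14) → #57140e
68%: (203 − 138.04 = 64.96→65, 46 − 31.28 = 14.72→15, 33 − 22.44 = 10.56→11) → #410f0b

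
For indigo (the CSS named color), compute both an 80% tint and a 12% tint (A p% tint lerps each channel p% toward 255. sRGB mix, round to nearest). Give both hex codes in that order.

#DBCCE6, #611F91

CSS indigo is rgb(75, 0, 130).
80% tint:
  R: 75 + 0.8×(255−75) = 75 + 144 = 219 → 219
  G: 0 + 204 = 204 → 204
  B: 130 + 0.8×(255−130) = 130 + 100 = 230 → 230
  → #DBCCE6
12% tint:
  R: 75 + 21.6 = 96.6 → 97
  G: 0 + 0.12×(255−0) = 0 + 30.6 = 30.6 → 31
  B: 130 + 15 = 145 → 145
  → #611F91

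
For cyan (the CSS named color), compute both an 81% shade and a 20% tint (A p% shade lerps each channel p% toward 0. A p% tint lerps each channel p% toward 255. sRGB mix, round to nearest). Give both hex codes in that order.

CSS cyan is rgb(0, 255, 255).
81% shade:
  R: 0 + 0.81×(0−0) = 0 + 0 = 0 → 0
  G: 255 + 0.81×(0−255) = 255 − 206.55 = 48.45 → 48
  B: 255 + 0.81×(0−255) = 255 − 206.55 = 48.45 → 48
  → #003030
20% tint:
  R: 0 + 51 = 51 → 51
  G: 255 + 0 = 255 → 255
  B: 255 + 0.2×(255−255) = 255 + 0 = 255 → 255
  → #33FFFF

#003030, #33FFFF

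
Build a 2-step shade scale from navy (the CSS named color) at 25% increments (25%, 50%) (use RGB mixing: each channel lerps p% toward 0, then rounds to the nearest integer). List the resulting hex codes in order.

#000060, #000040

CSS navy is rgb(0, 0, 128).
25%: (0→0, 0→0, 128 − 32 = 96→96) → #000060
50%: (0→0, 0→0, 128 − 64 = 64→64) → #000040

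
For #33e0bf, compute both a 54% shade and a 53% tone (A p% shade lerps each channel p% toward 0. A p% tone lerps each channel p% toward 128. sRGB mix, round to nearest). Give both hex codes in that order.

#33e0bf is rgb(51, 224, 191).
54% shade:
  R: 51 + 0.54×(0−51) = 51 − 27.54 = 23.46 → 23
  G: 224 + 0.54×(0−224) = 224 − 120.96 = 103.04 → 103
  B: 191 − 103.14 = 87.86 → 88
  → #176758
53% tone:
  R: 51 + 40.81 = 91.81 → 92
  G: 224 + 0.53×(128−224) = 224 − 50.88 = 173.12 → 173
  B: 191 + 0.53×(128−191) = 191 − 33.39 = 157.61 → 158
  → #5cad9e

#176758, #5cad9e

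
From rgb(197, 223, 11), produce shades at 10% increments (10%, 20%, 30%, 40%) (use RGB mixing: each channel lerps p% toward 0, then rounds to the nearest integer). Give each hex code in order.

#B1C90A, #9EB209, #8A9C08, #768607

10%: (197 − 19.7 = 177.3→177, 223 − 22.3 = 200.7→201, 11 − 1.1 = 9.9→10) → #B1C90A
20%: (197 − 39.4 = 157.6→158, 223 − 44.6 = 178.4→178, 11 − 2.2 = 8.8→9) → #9EB209
30%: (197 − 59.1 = 137.9→138, 223 − 66.9 = 156.1→156, 11 − 3.3 = 7.7→8) → #8A9C08
40%: (197 − 78.8 = 118.2→118, 223 − 89.2 = 133.8→134, 11 − 4.4 = 6.6→7) → #768607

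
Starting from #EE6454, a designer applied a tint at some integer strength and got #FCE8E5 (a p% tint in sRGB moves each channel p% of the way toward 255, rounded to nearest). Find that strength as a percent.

85%

#EE6454 is rgb(238, 100, 84); #FCE8E5 is rgb(252, 232, 229).
On the B channel (widest range): 229 ≈ 84 + (p/100)(255 − 84), so p ≈ 100×(229 − 84)/(255 − 84) = 14500/171 = 84.80.
p = 85 reproduces all three channels after rounding.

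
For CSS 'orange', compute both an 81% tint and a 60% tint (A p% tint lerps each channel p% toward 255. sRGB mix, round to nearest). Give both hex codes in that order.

CSS orange is rgb(255, 165, 0).
81% tint:
  R: 255 + 0 = 255 → 255
  G: 165 + 0.81×(255−165) = 165 + 72.9 = 237.9 → 238
  B: 0 + 0.81×(255−0) = 0 + 206.55 = 206.55 → 207
  → #FFEECF
60% tint:
  R: 255 + 0 = 255 → 255
  G: 165 + 54 = 219 → 219
  B: 0 + 0.6×(255−0) = 0 + 153 = 153 → 153
  → #FFDB99

#FFEECF, #FFDB99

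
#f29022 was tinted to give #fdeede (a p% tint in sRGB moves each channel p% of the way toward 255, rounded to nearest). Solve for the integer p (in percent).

#f29022 is rgb(242, 144, 34); #fdeede is rgb(253, 238, 222).
On the B channel (widest range): 222 ≈ 34 + (p/100)(255 − 34), so p ≈ 100×(222 − 34)/(255 − 34) = 18800/221 = 85.07.
p = 85 reproduces all three channels after rounding.

85%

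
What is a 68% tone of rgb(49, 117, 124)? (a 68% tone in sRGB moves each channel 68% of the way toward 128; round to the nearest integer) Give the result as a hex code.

A 68% tone moves each channel 68% toward 128:
  R: 49 + 0.68×(128−49) = 49 + 53.72 = 102.72 → 103
  G: 117 + 0.68×(128−117) = 117 + 7.48 = 124.48 → 124
  B: 124 + 2.72 = 126.72 → 127
rgb(103, 124, 127) = #677c7f.

#677c7f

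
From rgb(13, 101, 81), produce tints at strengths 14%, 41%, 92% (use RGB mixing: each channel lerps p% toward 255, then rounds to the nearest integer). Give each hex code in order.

#2F7B69, #70A498, #ECF3F1

14%: (13 + 33.88 = 46.88→47, 101 + 21.56 = 122.56→123, 81 + 24.36 = 105.36→105) → #2F7B69
41%: (13 + 99.22 = 112.22→112, 101 + 63.14 = 164.14→164, 81 + 71.34 = 152.34→152) → #70A498
92%: (13 + 222.64 = 235.64→236, 101 + 141.68 = 242.68→243, 81 + 160.08 = 241.08→241) → #ECF3F1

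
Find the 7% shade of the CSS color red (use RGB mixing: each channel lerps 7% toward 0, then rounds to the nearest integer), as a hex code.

#ed0000

CSS red is rgb(255, 0, 0).
Lerp each channel 7% toward 0:
  R: 255 − 17.85 = 237.15 → 237
  G: 0 + 0 = 0 → 0
  B: 0 + 0.07×(0−0) = 0 + 0 = 0 → 0
rgb(237, 0, 0) = #ed0000.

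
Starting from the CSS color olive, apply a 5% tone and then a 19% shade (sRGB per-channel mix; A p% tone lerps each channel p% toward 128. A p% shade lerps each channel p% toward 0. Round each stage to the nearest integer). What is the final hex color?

#686805

CSS olive is rgb(128, 128, 0).
Per channel, c → c + 0.05(128 − c):
  R: 128 + 0 = 128 → 128
  G: 128 + 0 = 128 → 128
  B: 0 + 6.4 = 6.4 → 6
After the tone: rgb(128, 128, 6) = #808006.
A 19% shade moves each channel 19% toward 0:
  R: 128 + 0.19×(0−128) = 128 − 24.32 = 103.68 → 104
  G: 128 + 0.19×(0−128) = 128 − 24.32 = 103.68 → 104
  B: 6 + 0.19×(0−6) = 6 − 1.14 = 4.86 → 5
rgb(104, 104, 5) = #686805.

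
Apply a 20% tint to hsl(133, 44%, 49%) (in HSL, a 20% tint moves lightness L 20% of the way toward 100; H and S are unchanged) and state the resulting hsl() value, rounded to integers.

L moves 20% from 49 toward 100: 49 + 10.2 = 59.2 → 59.
H and S are unchanged.

hsl(133, 44%, 59%)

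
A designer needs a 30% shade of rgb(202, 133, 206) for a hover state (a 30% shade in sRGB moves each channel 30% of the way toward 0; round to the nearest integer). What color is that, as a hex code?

#8d5d90

A 30% shade moves each channel 30% toward 0:
  R: 202 + 0.3×(0−202) = 202 − 60.6 = 141.4 → 141
  G: 133 − 39.9 = 93.1 → 93
  B: 206 − 61.8 = 144.2 → 144
rgb(141, 93, 144) = #8d5d90.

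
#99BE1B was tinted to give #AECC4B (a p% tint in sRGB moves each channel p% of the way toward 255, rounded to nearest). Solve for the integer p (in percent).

21%

#99BE1B is rgb(153, 190, 27); #AECC4B is rgb(174, 204, 75).
On the B channel (widest range): 75 ≈ 27 + (p/100)(255 − 27), so p ≈ 100×(75 − 27)/(255 − 27) = 4800/228 = 21.05.
p = 21 reproduces all three channels after rounding.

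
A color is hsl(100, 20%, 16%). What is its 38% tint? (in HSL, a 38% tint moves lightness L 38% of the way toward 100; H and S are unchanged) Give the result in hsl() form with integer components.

L moves 38% from 16 toward 100: 16 + 31.92 = 47.92 → 48.
H and S are unchanged.

hsl(100, 20%, 48%)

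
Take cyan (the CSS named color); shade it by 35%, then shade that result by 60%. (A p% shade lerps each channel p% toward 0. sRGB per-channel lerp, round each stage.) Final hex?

#004242

CSS cyan is rgb(0, 255, 255).
Lerp each channel 35% toward 0:
  R: 0 + 0 = 0 → 0
  G: 255 + 0.35×(0−255) = 255 − 89.25 = 165.75 → 166
  B: 255 + 0.35×(0−255) = 255 − 89.25 = 165.75 → 166
After the shade: rgb(0, 166, 166) = #00a6a6.
Lerp each channel 60% toward 0:
  R: 0 + 0.6×(0−0) = 0 + 0 = 0 → 0
  G: 166 − 99.6 = 66.4 → 66
  B: 166 − 99.6 = 66.4 → 66
rgb(0, 66, 66) = #004242.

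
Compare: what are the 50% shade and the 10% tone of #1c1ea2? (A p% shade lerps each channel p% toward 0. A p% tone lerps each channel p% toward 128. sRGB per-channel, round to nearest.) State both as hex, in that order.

#0e0f51, #26289f

#1c1ea2 is rgb(28, 30, 162).
50% shade:
  R: 28 + 0.5×(0−28) = 28 − 14 = 14 → 14
  G: 30 + 0.5×(0−30) = 30 − 15 = 15 → 15
  B: 162 − 81 = 81 → 81
  → #0e0f51
10% tone:
  R: 28 + 10 = 38 → 38
  G: 30 + 0.1×(128−30) = 30 + 9.8 = 39.8 → 40
  B: 162 + 0.1×(128−162) = 162 − 3.4 = 158.6 → 159
  → #26289f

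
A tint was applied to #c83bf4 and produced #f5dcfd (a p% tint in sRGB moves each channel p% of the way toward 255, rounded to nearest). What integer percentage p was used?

#c83bf4 is rgb(200, 59, 244); #f5dcfd is rgb(245, 220, 253).
On the G channel (widest range): 220 ≈ 59 + (p/100)(255 − 59), so p ≈ 100×(220 − 59)/(255 − 59) = 16100/196 = 82.14.
p = 82 reproduces all three channels after rounding.

82%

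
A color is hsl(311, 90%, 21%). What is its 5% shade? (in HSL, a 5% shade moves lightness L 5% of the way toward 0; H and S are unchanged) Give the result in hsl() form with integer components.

hsl(311, 90%, 20%)

L moves 5% from 21 toward 0: 21 − 1.05 = 19.95 → 20.
H and S are unchanged.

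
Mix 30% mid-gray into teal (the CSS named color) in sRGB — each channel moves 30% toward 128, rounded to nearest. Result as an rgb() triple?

CSS teal is rgb(0, 128, 128).
Lerp each channel 30% toward 128:
  R: 0 + 0.3×(128−0) = 0 + 38.4 = 38.4 → 38
  G: 128 + 0.3×(128−128) = 128 + 0 = 128 → 128
  B: 128 + 0.3×(128−128) = 128 + 0 = 128 → 128

rgb(38, 128, 128)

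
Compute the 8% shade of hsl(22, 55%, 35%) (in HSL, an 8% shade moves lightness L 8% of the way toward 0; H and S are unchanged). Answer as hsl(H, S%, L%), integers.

L moves 8% from 35 toward 0: 35 − 2.8 = 32.2 → 32.
H and S are unchanged.

hsl(22, 55%, 32%)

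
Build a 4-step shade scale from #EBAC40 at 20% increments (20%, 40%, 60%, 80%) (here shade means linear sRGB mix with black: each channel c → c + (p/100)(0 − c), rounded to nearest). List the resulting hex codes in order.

#EBAC40 is rgb(235, 172, 64).
20%: (235 − 47 = 188→188, 172 − 34.4 = 137.6→138, 64 − 12.8 = 51.2→51) → #BC8A33
40%: (235 − 94 = 141→141, 172 − 68.8 = 103.2→103, 64 − 25.6 = 38.4→38) → #8D6726
60%: (235 − 141 = 94→94, 172 − 103.2 = 68.8→69, 64 − 38.4 = 25.6→26) → #5E451A
80%: (235 − 188 = 47→47, 172 − 137.6 = 34.4→34, 64 − 51.2 = 12.8→13) → #2F220D

#BC8A33, #8D6726, #5E451A, #2F220D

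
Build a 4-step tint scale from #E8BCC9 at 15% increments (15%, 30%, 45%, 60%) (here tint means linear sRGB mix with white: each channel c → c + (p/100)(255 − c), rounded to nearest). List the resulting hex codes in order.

#E8BCC9 is rgb(232, 188, 201).
15%: (232 + 3.45 = 235.45→235, 188 + 10.05 = 198.05→198, 201 + 8.1 = 209.1→209) → #EBC6D1
30%: (232 + 6.9 = 238.9→239, 188 + 20.1 = 208.1→208, 201 + 16.2 = 217.2→217) → #EFD0D9
45%: (232 + 10.35 = 242.35→242, 188 + 30.15 = 218.15→218, 201 + 24.3 = 225.3→225) → #F2DAE1
60%: (232 + 13.8 = 245.8→246, 188 + 40.2 = 228.2→228, 201 + 32.4 = 233.4→233) → #F6E4E9

#EBC6D1, #EFD0D9, #F2DAE1, #F6E4E9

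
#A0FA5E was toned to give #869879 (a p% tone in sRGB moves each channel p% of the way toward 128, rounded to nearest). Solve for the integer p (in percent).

#A0FA5E is rgb(160, 250, 94); #869879 is rgb(134, 152, 121).
On the G channel (widest range): 152 ≈ 250 + (p/100)(128 − 250), so p ≈ 100×(152 − 250)/(128 − 250) = -9800/-122 = 80.33.
p = 80 reproduces all three channels after rounding.

80%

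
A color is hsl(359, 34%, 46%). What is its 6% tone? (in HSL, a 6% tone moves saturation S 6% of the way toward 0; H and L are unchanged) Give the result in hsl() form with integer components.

S moves 6% from 34 toward 0: 34 − 2.04 = 31.96 → 32.
H and L are unchanged.

hsl(359, 32%, 46%)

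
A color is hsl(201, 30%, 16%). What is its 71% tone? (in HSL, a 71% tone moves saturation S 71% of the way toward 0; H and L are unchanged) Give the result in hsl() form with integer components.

S moves 71% from 30 toward 0: 30 − 21.3 = 8.7 → 9.
H and L are unchanged.

hsl(201, 9%, 16%)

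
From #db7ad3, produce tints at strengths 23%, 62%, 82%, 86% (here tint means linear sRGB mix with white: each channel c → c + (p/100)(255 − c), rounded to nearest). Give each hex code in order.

#db7ad3 is rgb(219, 122, 211).
23%: (219 + 8.28 = 227.28→227, 122 + 30.59 = 152.59→153, 211 + 10.12 = 221.12→221) → #e399dd
62%: (219 + 22.32 = 241.32→241, 122 + 82.46 = 204.46→204, 211 + 27.28 = 238.28→238) → #f1ccee
82%: (219 + 29.52 = 248.52→249, 122 + 109.06 = 231.06→231, 211 + 36.08 = 247.08→247) → #f9e7f7
86%: (219 + 30.96 = 249.96→250, 122 + 114.38 = 236.38→236, 211 + 37.84 = 248.84→249) → #faecf9

#e399dd, #f1ccee, #f9e7f7, #faecf9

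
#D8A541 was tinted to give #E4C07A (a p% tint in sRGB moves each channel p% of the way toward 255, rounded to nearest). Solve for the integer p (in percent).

30%

#D8A541 is rgb(216, 165, 65); #E4C07A is rgb(228, 192, 122).
On the B channel (widest range): 122 ≈ 65 + (p/100)(255 − 65), so p ≈ 100×(122 − 65)/(255 − 65) = 5700/190 = 30.00.
p = 30 reproduces all three channels after rounding.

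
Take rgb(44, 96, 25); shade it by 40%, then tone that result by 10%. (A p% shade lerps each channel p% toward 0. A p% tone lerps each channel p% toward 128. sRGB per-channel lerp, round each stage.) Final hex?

Lerp each channel 40% toward 0:
  R: 44 + 0.4×(0−44) = 44 − 17.6 = 26.4 → 26
  G: 96 − 38.4 = 57.6 → 58
  B: 25 − 10 = 15 → 15
After the shade: rgb(26, 58, 15) = #1A3A0F.
A 10% tone moves each channel 10% toward 128:
  R: 26 + 0.1×(128−26) = 26 + 10.2 = 36.2 → 36
  G: 58 + 7 = 65 → 65
  B: 15 + 11.3 = 26.3 → 26
rgb(36, 65, 26) = #24411A.

#24411A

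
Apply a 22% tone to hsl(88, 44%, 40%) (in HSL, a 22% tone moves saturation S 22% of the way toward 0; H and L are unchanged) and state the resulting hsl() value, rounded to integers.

hsl(88, 34%, 40%)

S moves 22% from 44 toward 0: 44 − 9.68 = 34.32 → 34.
H and L are unchanged.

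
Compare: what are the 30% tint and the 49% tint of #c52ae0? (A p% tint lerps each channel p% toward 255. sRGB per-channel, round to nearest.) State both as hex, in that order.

#c52ae0 is rgb(197, 42, 224).
30% tint:
  R: 197 + 0.3×(255−197) = 197 + 17.4 = 214.4 → 214
  G: 42 + 63.9 = 105.9 → 106
  B: 224 + 0.3×(255−224) = 224 + 9.3 = 233.3 → 233
  → #d66ae9
49% tint:
  R: 197 + 28.42 = 225.42 → 225
  G: 42 + 0.49×(255−42) = 42 + 104.37 = 146.37 → 146
  B: 224 + 0.49×(255−224) = 224 + 15.19 = 239.19 → 239
  → #e192ef

#d66ae9, #e192ef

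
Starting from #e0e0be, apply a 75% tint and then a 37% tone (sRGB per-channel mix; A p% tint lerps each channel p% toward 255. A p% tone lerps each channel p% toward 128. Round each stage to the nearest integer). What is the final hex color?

#cbcbc6

#e0e0be is rgb(224, 224, 190).
Per channel, c → c + 0.75(255 − c):
  R: 224 + 0.75×(255−224) = 224 + 23.25 = 247.25 → 247
  G: 224 + 23.25 = 247.25 → 247
  B: 190 + 48.75 = 238.75 → 239
After the tint: rgb(247, 247, 239) = #f7f7ef.
Per channel, c → c + 0.37(128 − c):
  R: 247 − 44.03 = 202.97 → 203
  G: 247 + 0.37×(128−247) = 247 − 44.03 = 202.97 → 203
  B: 239 − 41.07 = 197.93 → 198
rgb(203, 203, 198) = #cbcbc6.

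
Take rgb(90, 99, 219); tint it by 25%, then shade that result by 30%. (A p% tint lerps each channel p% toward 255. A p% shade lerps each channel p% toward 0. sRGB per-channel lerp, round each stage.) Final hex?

A 25% tint moves each channel 25% toward 255:
  R: 90 + 41.25 = 131.25 → 131
  G: 99 + 0.25×(255−99) = 99 + 39 = 138 → 138
  B: 219 + 9 = 228 → 228
After the tint: rgb(131, 138, 228) = #838AE4.
A 30% shade moves each channel 30% toward 0:
  R: 131 + 0.3×(0−131) = 131 − 39.3 = 91.7 → 92
  G: 138 − 41.4 = 96.6 → 97
  B: 228 + 0.3×(0−228) = 228 − 68.4 = 159.6 → 160
rgb(92, 97, 160) = #5C61A0.

#5C61A0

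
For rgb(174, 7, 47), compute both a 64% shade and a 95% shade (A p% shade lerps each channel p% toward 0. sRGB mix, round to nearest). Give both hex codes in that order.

64% shade:
  R: 174 + 0.64×(0−174) = 174 − 111.36 = 62.64 → 63
  G: 7 + 0.64×(0−7) = 7 − 4.48 = 2.52 → 3
  B: 47 + 0.64×(0−47) = 47 − 30.08 = 16.92 → 17
  → #3F0311
95% shade:
  R: 174 + 0.95×(0−174) = 174 − 165.3 = 8.7 → 9
  G: 7 + 0.95×(0−7) = 7 − 6.65 = 0.35 → 0
  B: 47 − 44.65 = 2.35 → 2
  → #090002

#3F0311, #090002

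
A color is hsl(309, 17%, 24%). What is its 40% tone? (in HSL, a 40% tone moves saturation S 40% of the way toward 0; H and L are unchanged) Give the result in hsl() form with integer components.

S moves 40% from 17 toward 0: 17 − 6.8 = 10.2 → 10.
H and L are unchanged.

hsl(309, 10%, 24%)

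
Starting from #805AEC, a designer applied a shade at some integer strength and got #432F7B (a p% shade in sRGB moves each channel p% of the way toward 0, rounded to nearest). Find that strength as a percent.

#805AEC is rgb(128, 90, 236); #432F7B is rgb(67, 47, 123).
On the B channel (widest range): 123 ≈ 236 + (p/100)(0 − 236), so p ≈ 100×(123 − 236)/(0 − 236) = -11300/-236 = 47.88.
p = 48 reproduces all three channels after rounding.

48%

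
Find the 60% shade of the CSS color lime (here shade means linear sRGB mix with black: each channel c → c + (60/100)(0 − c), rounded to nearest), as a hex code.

CSS lime is rgb(0, 255, 0).
Lerp each channel 60% toward 0:
  R: 0 + 0.6×(0−0) = 0 + 0 = 0 → 0
  G: 255 + 0.6×(0−255) = 255 − 153 = 102 → 102
  B: 0 + 0 = 0 → 0
rgb(0, 102, 0) = #006600.

#006600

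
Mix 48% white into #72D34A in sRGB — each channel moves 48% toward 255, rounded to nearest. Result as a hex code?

#72D34A is rgb(114, 211, 74).
Lerp each channel 48% toward 255:
  R: 114 + 0.48×(255−114) = 114 + 67.68 = 181.68 → 182
  G: 211 + 0.48×(255−211) = 211 + 21.12 = 232.12 → 232
  B: 74 + 0.48×(255−74) = 74 + 86.88 = 160.88 → 161
rgb(182, 232, 161) = #B6E8A1.

#B6E8A1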